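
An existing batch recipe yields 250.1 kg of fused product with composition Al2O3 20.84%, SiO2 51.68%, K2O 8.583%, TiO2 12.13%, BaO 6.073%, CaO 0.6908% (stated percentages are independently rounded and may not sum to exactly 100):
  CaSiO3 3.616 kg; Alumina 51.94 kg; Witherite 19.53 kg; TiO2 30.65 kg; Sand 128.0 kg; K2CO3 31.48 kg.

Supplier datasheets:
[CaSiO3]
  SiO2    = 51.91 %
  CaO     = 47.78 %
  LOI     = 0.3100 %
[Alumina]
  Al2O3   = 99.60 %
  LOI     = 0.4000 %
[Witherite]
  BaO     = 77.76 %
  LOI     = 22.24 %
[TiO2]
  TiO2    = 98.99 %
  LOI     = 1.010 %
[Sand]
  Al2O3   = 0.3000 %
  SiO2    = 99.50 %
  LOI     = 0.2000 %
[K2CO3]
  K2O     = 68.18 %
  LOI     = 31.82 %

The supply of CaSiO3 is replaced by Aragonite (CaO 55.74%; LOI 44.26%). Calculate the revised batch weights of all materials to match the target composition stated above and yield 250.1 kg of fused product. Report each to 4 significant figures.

Values along the way are shown rounded off to 4 significant digits across the worked steps; exact precision is held end to end; every reported figure is rounded once only. All derived quantities (glass mass, ignition loss, six oxide percentages, the yield, the totals) are carried using the weight values on 250.1 kg of glass in full float precision exactly as printed in problem or answer.
Oxide mass targets, per 250.1 kg fused product:
  Al2O3: 20.84% × 250.1 = 52.12 kg
  SiO2: 51.68% × 250.1 = 129.3 kg
  K2O: 8.583% × 250.1 = 21.47 kg
  TiO2: 12.13% × 250.1 = 30.34 kg
  BaO: 6.073% × 250.1 = 15.19 kg
  CaO: 0.6908% × 250.1 = 1.728 kg
Oxide-by-oxide audit from the weights as reported, on the stated basis (each sum matches its target mass within answer rounding):
  Al2O3: 51.94·0.9960 + 129.9·0.003000 = 52.12 kg (target 52.12 kg)
  SiO2: 129.9·0.9950 = 129.3 kg (target 129.3 kg)
  K2O: 31.48·0.6818 = 21.46 kg (target 21.47 kg)
  TiO2: 30.65·0.9899 = 30.34 kg (target 30.34 kg)
  BaO: 19.53·0.7776 = 15.19 kg (target 15.19 kg)
  CaO: 3.100·0.5574 = 1.728 kg (target 1.728 kg)
The glass-mass cross-check: whole batch net of LOI = 250.1 kg (targets for the oxides total 250.1 kg; with the basis standing at 250.1 kg — any gap is answer rounding).
Batch total: Σ batch = 266.6 kg; LOI loss = Σ batch·LOI = 16.51 kg; the yield ratio, glass ÷ batch: 93.81%.

Revised batch per 250.1 kg fused product:
  Aragonite: 3.100 kg
  Alumina: 51.94 kg
  Witherite: 19.53 kg
  TiO2: 30.65 kg
  Sand: 129.9 kg
  K2CO3: 31.48 kg
Total batch = 266.6 kg; LOI loss = 16.51 kg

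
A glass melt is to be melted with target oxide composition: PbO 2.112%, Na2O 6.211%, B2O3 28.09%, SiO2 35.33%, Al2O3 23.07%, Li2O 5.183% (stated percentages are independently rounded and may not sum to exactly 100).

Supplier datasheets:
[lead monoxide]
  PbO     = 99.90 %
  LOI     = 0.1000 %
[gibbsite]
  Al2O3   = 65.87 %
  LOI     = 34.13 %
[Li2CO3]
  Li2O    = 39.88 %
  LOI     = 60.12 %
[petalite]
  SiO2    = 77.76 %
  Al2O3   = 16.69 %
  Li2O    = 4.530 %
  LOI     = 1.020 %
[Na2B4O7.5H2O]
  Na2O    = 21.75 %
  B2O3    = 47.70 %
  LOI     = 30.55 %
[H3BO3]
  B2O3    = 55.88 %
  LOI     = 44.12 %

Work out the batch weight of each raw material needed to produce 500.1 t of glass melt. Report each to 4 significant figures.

In-progress results appear (rounded to 4 significant figures) when written out; every computation holds full float precision in all steps; exactly one rounding lands on each reported result. The derived quantities are recomputed from the weighed amounts for 500.1 t of glass in exact precision (the six compositions, ignition loss, the yield, the totals, net glass mass) as quoted within the problem or the answer.
Per-oxide target masses for 500.1 t glass melt:
  PbO: 2.112% × 500.1 = 10.56 t
  Na2O: 6.211% × 500.1 = 31.06 t
  B2O3: 28.09% × 500.1 = 140.5 t
  SiO2: 35.33% × 500.1 = 176.7 t
  Al2O3: 23.07% × 500.1 = 115.4 t
  Li2O: 5.183% × 500.1 = 25.92 t
Balance tally, oxide-wise, from the weights as reported, against the basis in use (each sum matches its target mass inside rounding margins):
  PbO: 10.57·0.9990 = 10.56 t (target 10.56 t)
  Na2O: 142.8·0.2175 = 31.06 t (target 31.06 t)
  B2O3: 142.8·0.4770 + 129.5·0.5588 = 140.5 t (target 140.5 t)
  SiO2: 227.2·0.7776 = 176.7 t (target 176.7 t)
  Al2O3: 117.6·0.6587 + 227.2·0.1669 = 115.4 t (target 115.4 t)
  Li2O: 39.19·0.3988 + 227.2·0.04530 = 25.92 t (target 25.92 t)
Glass-mass closure: total batch − LOI = 500.1 t (per-oxide target masses sum to 500.1 t; basis as stated: 500.1 t — a pure rounding effect).
Summing the batch: Σ batch = 666.9 t; LOI removed, Σ of batch·LOI: 166.8 t; yield = glass ÷ total batch = 74.99%.

Batch per 500.1 t glass melt:
  lead monoxide: 10.57 t
  gibbsite: 117.6 t
  Li2CO3: 39.19 t
  petalite: 227.2 t
  Na2B4O7.5H2O: 142.8 t
  H3BO3: 129.5 t
Total batch = 666.9 t; LOI loss = 166.8 t; yield = 74.99%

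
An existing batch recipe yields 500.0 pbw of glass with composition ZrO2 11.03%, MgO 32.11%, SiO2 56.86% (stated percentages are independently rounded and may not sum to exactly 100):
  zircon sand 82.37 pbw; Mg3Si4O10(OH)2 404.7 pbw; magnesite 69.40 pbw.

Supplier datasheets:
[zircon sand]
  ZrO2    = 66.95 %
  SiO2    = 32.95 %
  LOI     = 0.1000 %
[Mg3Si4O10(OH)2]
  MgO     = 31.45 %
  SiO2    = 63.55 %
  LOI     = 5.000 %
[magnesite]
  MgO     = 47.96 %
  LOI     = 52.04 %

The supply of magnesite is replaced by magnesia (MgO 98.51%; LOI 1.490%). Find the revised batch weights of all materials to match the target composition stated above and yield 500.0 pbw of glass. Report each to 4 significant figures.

All internal work holds exact precision throughout; rounding to four significant digits extends to each mid-chain value as shown — exactly one rounding goes into every reported figure; derived quantities, including the yield, net glass mass, LOI, totals, three oxide percentages, are recomputed using the weight values per 500.0 pbw of glass at exact precision exactly as shown in question or answer.
Oxide-by-oxide targets in 500.0 pbw glass:
  ZrO2: 11.03% × 500.0 = 55.15 pbw
  MgO: 32.11% × 500.0 = 160.6 pbw
  SiO2: 56.86% × 500.0 = 284.3 pbw
Mass-balance tally per oxide applying the batch weights above, at the basis given (sum by sum, the targets are met once rounding is allowed for):
  ZrO2: 82.37·0.6695 = 55.15 pbw (target 55.15 pbw)
  MgO: 404.7·0.3145 + 33.79·0.9851 = 160.6 pbw (target 160.6 pbw)
  SiO2: 82.37·0.3295 + 404.7·0.6355 = 284.3 pbw (target 284.3 pbw)
Glass-mass bookkeeping: batch Σ − ignition loss = 500.0 pbw (per-oxide target masses sum to 500.0 pbw; basis as stated: 500.0 pbw — deltas are rounding alone).
Total batch = Σ batch = 520.9 pbw; ignition loss, Σ(batch × LOI) = 20.82 pbw; glass ÷ batch gives a yield of 96.00%.

Revised batch per 500.0 pbw glass:
  zircon sand: 82.37 pbw
  Mg3Si4O10(OH)2: 404.7 pbw
  magnesia: 33.79 pbw
Total batch = 520.9 pbw; LOI loss = 20.82 pbw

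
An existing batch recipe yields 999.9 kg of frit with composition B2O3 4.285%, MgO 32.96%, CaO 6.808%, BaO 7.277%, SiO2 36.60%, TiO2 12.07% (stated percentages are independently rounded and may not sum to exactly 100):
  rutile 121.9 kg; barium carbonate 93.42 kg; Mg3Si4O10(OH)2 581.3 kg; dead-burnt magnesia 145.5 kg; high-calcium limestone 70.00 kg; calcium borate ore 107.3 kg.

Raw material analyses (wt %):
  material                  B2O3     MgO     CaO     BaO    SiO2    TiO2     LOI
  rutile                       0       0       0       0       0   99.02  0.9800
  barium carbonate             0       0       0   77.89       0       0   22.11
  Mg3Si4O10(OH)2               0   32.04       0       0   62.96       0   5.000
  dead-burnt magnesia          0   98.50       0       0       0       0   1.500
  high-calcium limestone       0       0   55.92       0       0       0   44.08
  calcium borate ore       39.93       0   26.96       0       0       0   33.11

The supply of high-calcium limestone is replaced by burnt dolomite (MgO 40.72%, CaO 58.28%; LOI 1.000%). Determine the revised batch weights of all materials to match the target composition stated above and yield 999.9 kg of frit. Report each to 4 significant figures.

All internal work runs at full precision in all steps — values along the way appear rounded to 4 significant figures at each printed step — a single rounding yields every reported result. Derived quantities are recomputed in full float precision (the six compositions, glass mass, ignition loss, yield, the totals) starting from the weights for 999.9 kg of glass as written in either problem or answer.
Per-oxide target masses for 999.9 kg frit:
  B2O3: 4.285% × 999.9 = 42.85 kg
  MgO: 32.96% × 999.9 = 329.6 kg
  CaO: 6.808% × 999.9 = 68.07 kg
  BaO: 7.277% × 999.9 = 72.76 kg
  SiO2: 36.60% × 999.9 = 366.0 kg
  TiO2: 12.07% × 999.9 = 120.7 kg
Per-oxide balance check on the weights just shown, against the basis in use (summed amounts equal target values given rounding of the digits):
  B2O3: 107.3·0.3993 = 42.84 kg (target 42.85 kg)
  MgO: 581.3·0.3204 + 117.7·0.9850 + 67.17·0.4072 = 329.5 kg (target 329.6 kg)
  CaO: 67.17·0.5828 + 107.3·0.2696 = 68.07 kg (target 68.07 kg)
  BaO: 93.42·0.7789 = 72.76 kg (target 72.76 kg)
  SiO2: 581.3·0.6296 = 366.0 kg (target 366.0 kg)
  TiO2: 121.9·0.9902 = 120.7 kg (target 120.7 kg)
Auditing the glass mass value: Σ batch − LOI loss = 999.9 kg (summing oxide targets gives 999.9 kg; against the stated basis, 999.9 kg — deltas are rounding alone).
Whole-batch sum: Σ batch = 1089 kg; loss to ignition Σ batch·LOI = 88.88 kg; yield: glass divided by total = 91.84%.

Revised batch per 999.9 kg frit:
  rutile: 121.9 kg
  barium carbonate: 93.42 kg
  Mg3Si4O10(OH)2: 581.3 kg
  dead-burnt magnesia: 117.7 kg
  burnt dolomite: 67.17 kg
  calcium borate ore: 107.3 kg
Total batch = 1089 kg; LOI loss = 88.88 kg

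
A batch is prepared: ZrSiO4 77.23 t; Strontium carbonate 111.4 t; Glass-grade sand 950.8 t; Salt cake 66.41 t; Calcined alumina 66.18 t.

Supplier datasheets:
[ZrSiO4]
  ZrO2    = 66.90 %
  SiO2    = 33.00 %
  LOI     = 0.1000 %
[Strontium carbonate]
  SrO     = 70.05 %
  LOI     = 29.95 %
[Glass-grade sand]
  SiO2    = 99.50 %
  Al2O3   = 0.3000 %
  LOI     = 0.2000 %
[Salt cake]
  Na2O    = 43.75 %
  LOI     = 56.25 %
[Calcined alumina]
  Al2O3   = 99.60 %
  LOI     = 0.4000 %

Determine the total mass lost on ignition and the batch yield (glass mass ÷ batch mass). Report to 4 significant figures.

LOI loss = 72.96 t; glass = 1199 t; yield = 94.26%

Every computation keeps full float precision end to end. Working values are shown (rounded to 4 significant figures) at each printed step; each reported value is rounded once only — the derived quantities, including five oxide percentages, ignition loss, the totals, net glass mass, the yield, are computed using the weight values on 1199 t of glass in exact precision as written in the question or the answer.
Per-material ignition loss:
  ZrSiO4: 77.23 × 0.001000 = 0.07723 t
  Strontium carbonate: 111.4 × 0.2995 = 33.36 t
  Glass-grade sand: 950.8 × 0.002000 = 1.902 t
  Salt cake: 66.41 × 0.5625 = 37.36 t
  Calcined alumina: 66.18 × 0.004000 = 0.2647 t
Total LOI = 72.96 t
Glass = batch − LOI = 1272 − 72.96 = 1199 t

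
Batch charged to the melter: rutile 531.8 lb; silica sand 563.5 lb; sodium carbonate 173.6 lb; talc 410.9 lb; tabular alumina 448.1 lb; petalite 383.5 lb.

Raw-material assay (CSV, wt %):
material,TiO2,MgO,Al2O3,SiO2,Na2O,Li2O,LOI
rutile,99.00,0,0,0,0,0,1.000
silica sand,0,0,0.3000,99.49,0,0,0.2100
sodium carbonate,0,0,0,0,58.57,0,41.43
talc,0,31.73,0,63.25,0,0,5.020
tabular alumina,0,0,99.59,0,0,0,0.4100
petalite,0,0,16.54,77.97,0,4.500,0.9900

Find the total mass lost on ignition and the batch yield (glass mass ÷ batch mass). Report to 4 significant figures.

The working math runs at full float precision through the solve; the intermediate values appear, rounded to four significant figures, in the printout — every reported figure carries a single rounding. The derived quantities (net glass mass, LOI, the totals, the six compositions, yield) are recomputed starting from the weights on 2407 lb of glass in full precision exactly as printed in the problem or answer text.
Per-material ignition loss:
  rutile: 531.8 × 0.01000 = 5.318 lb
  silica sand: 563.5 × 0.002100 = 1.183 lb
  sodium carbonate: 173.6 × 0.4143 = 71.92 lb
  talc: 410.9 × 0.05020 = 20.63 lb
  tabular alumina: 448.1 × 0.004100 = 1.837 lb
  petalite: 383.5 × 0.009900 = 3.797 lb
Total LOI = 104.7 lb
Glass = batch − LOI = 2511 − 104.7 = 2407 lb

LOI loss = 104.7 lb; glass = 2407 lb; yield = 95.83%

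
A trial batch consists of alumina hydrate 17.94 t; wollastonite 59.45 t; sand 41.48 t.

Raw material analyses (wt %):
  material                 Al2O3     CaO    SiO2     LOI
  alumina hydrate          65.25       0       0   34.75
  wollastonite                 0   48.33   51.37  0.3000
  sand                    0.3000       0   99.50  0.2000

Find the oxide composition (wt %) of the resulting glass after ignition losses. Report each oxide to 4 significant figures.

All arithmetic maintains full float precision through every step. Mid-chain values are displayed with 4-significant-digit rounding on the page; each reported number takes a single rounding; derived quantities (net glass mass, yield, three oxide percentages, LOI, the totals) are recomputed from the batch weights on 112.4 t of glass at exact precision, as set out in question or answer.
Oxide-by-oxide delivered mass:
  Al2O3: 17.94·0.6525 + 41.48·0.003000 = 11.83 t
  CaO: 59.45·0.4833 = 28.73 t
  SiO2: 59.45·0.5137 + 41.48·0.9950 = 71.81 t
LOI: 17.94·0.3475 + 59.45·0.003000 + 41.48·0.002000 = 6.495 t
Resulting glass, batch − LOI: 118.9 − 6.495 = 112.4 t (equal to the oxide-mass sum)
wt % = oxide mass / glass mass × 100

Glass mass = 112.4 t (batch 118.9 − LOI 6.495).
Composition: Al2O3 10.53%, CaO 25.57%, SiO2 63.90%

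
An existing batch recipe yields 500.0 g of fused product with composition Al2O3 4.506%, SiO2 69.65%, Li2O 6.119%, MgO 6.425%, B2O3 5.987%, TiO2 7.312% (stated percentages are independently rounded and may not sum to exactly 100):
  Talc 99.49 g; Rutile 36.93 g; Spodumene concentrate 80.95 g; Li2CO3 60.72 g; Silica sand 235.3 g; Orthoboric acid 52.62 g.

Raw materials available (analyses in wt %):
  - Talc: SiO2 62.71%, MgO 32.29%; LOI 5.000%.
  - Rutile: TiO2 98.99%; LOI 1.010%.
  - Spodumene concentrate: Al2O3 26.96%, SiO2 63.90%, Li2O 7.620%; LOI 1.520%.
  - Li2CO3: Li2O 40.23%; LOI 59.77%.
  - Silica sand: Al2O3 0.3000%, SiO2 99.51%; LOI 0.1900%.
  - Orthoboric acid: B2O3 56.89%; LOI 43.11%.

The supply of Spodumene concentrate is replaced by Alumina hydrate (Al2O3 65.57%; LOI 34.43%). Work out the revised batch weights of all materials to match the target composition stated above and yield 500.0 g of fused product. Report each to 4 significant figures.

Revised batch per 500.0 g fused product:
  Talc: 99.49 g
  Rutile: 36.93 g
  Alumina hydrate: 33.05 g
  Li2CO3: 76.05 g
  Silica sand: 287.3 g
  Orthoboric acid: 52.62 g
Total batch = 585.4 g; LOI loss = 85.41 g

The intermediate values are displayed, with 4-significant-figure rounding, alongside each step. All internal work carries full precision through the solve; every reported value takes just one rounding — the derived quantities are rebuilt from the weighed amounts for 500.0 g of glass at full precision (glass mass, yield, ignition loss, totals, six oxide percentages) precisely as stated by problem or answer.
Per-oxide target masses for 500.0 g fused product:
  Al2O3: 4.506% × 500.0 = 22.53 g
  SiO2: 69.65% × 500.0 = 348.2 g
  Li2O: 6.119% × 500.0 = 30.60 g
  MgO: 6.425% × 500.0 = 32.12 g
  B2O3: 5.987% × 500.0 = 29.94 g
  TiO2: 7.312% × 500.0 = 36.56 g
Checking each oxide sum from the weights as reported, versus the basis set out (delivered sums recover each target exact up to rounding of places):
  Al2O3: 33.05·0.6557 + 287.3·0.003000 = 22.53 g (target 22.53 g)
  SiO2: 99.49·0.6271 + 287.3·0.9951 = 348.3 g (target 348.2 g)
  Li2O: 76.05·0.4023 = 30.59 g (target 30.60 g)
  MgO: 99.49·0.3229 = 32.13 g (target 32.12 g)
  B2O3: 52.62·0.5689 = 29.94 g (target 29.94 g)
  TiO2: 36.93·0.9899 = 36.56 g (target 36.56 g)
Mass balance on the glass: batch total minus LOI = 500.0 g (per-oxide target masses sum to 500.0 g; with the basis standing at 500.0 g — gaps are rounding artifacts).
Total batch = Σ batch = 585.4 g; Σ batch·LOI gives LOI loss = 85.41 g; as yield: glass ÷ batch → 85.41%.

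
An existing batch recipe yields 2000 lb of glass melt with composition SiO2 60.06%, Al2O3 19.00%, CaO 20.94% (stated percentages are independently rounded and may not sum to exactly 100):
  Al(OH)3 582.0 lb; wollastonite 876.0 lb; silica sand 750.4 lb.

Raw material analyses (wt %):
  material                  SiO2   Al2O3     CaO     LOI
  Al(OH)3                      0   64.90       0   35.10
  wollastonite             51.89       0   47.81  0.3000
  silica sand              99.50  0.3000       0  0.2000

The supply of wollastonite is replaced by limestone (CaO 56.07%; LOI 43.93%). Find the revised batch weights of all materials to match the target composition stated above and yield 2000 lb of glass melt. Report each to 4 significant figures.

Revised batch per 2000 lb glass melt:
  Al(OH)3: 579.9 lb
  limestone: 746.9 lb
  silica sand: 1207 lb
Total batch = 2534 lb; LOI loss = 534.1 lb

All internal work maintains exact precision at all times. In-progress results are displayed, with 4-significant-digit rounding, across the worked steps — exactly one rounding goes into every reported figure. Derived quantities are computed in full float precision (three oxide percentages, net glass mass, yield, ignition loss, the totals) starting from the weights per 2000 lb of glass, as quoted within the question or the answer.
The oxide mass targets at 2000 lb glass melt:
  SiO2: 60.06% × 2000 = 1201 lb
  Al2O3: 19.00% × 2000 = 380.0 lb
  CaO: 20.94% × 2000 = 418.8 lb
Sums-versus-targets review with the batch weights as given, on the stated basis (every target is met by its sum net of answer rounding effects):
  SiO2: 1207·0.9950 = 1201 lb (target 1201 lb)
  Al2O3: 579.9·0.6490 + 1207·0.003000 = 380.0 lb (target 380.0 lb)
  CaO: 746.9·0.5607 = 418.8 lb (target 418.8 lb)
Glass-mass closure: total charge less LOI = 2000 lb (summing oxide targets gives 2000 lb; versus the stated basis of 2000 lb — any gap is answer rounding).
Adding the batch up: Σ batch = 2534 lb; LOI removed, Σ of batch·LOI: 534.1 lb; as yield: glass ÷ batch → 78.92%.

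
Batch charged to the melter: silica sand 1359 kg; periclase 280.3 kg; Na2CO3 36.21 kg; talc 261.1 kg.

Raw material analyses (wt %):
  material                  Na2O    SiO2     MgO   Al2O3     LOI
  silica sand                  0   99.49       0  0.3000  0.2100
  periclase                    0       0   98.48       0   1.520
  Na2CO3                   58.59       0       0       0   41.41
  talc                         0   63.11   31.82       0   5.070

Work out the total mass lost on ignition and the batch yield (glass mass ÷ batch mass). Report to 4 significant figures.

Intermediates appear, rounded to 4 significant figures, within the worked lines. Every computation keeps full precision from first step to last. Each reported number is rounded just once — all derived quantities, including the four compositions, glass mass, totals, LOI, yield, are re-derived from the weighed amounts per 1901 kg of glass at full precision, precisely as stated by either problem or answer.
Per-material ignition loss:
  silica sand: 1359 × 0.002100 = 2.854 kg
  periclase: 280.3 × 0.01520 = 4.261 kg
  Na2CO3: 36.21 × 0.4141 = 14.99 kg
  talc: 261.1 × 0.05070 = 13.24 kg
Total LOI = 35.35 kg
Glass = batch − LOI = 1937 − 35.35 = 1901 kg

LOI loss = 35.35 kg; glass = 1901 kg; yield = 98.17%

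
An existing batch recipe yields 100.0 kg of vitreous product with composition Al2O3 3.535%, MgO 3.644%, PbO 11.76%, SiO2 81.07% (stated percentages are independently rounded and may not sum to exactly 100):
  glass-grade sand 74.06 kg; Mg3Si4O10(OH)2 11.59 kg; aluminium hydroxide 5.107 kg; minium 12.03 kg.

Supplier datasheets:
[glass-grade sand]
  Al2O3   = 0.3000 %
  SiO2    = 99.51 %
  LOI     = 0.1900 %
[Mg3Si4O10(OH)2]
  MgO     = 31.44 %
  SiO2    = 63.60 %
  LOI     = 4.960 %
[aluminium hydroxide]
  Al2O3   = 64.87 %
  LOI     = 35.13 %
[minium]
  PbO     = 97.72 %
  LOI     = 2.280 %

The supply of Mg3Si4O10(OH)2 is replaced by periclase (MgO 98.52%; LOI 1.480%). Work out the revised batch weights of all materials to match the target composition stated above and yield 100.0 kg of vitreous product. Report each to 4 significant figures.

Revised batch per 100.0 kg vitreous product:
  glass-grade sand: 81.47 kg
  periclase: 3.699 kg
  aluminium hydroxide: 5.073 kg
  minium: 12.03 kg
Total batch = 102.3 kg; LOI loss = 2.266 kg

Intermediates are displayed rounded off to 4 significant figures between the steps. Each numeric step holds full precision from first step to last. Exactly one rounding lands on each reported number; all derived quantities, including glass mass, the yield, ignition loss, four oxide percentages, totals, are computed from the weighed amounts at 100.0 kg of glass in exact precision, precisely as stated by the problem or answer text.
Oxide-by-oxide targets in 100.0 kg vitreous product:
  Al2O3: 3.535% × 100.0 = 3.535 kg
  MgO: 3.644% × 100.0 = 3.644 kg
  PbO: 11.76% × 100.0 = 11.76 kg
  SiO2: 81.07% × 100.0 = 81.07 kg
Sums-versus-targets review working from each reported weight, against the basis in use (sums match the target masses once rounding is allowed for):
  Al2O3: 81.47·0.003000 + 5.073·0.6487 = 3.535 kg (target 3.535 kg)
  MgO: 3.699·0.9852 = 3.644 kg (target 3.644 kg)
  PbO: 12.03·0.9772 = 11.76 kg (target 11.76 kg)
  SiO2: 81.47·0.9951 = 81.07 kg (target 81.07 kg)
Auditing the glass mass value: batch total minus LOI = 100.0 kg (targets for the oxides total 100.0 kg; with the basis standing at 100.0 kg — differing by rounding only).
Batch grand total — Σ batch = 102.3 kg; loss to ignition Σ batch·LOI = 2.266 kg; the yield ratio, glass ÷ batch: 97.78%.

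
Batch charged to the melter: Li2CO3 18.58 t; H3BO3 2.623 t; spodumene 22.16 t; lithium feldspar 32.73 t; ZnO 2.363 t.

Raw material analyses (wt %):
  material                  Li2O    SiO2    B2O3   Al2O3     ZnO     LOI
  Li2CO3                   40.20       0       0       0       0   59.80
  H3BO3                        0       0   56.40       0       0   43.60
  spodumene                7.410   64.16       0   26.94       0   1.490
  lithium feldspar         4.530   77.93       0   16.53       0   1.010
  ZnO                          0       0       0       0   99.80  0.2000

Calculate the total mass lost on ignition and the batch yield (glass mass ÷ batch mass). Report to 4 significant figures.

All internal work holds full float precision through every step. Intermediates are shown (rounded to four significant figures) in the working; a single rounding yields every reported number. All derived quantities (glass mass, five oxide percentages, totals, ignition loss, yield) are recomputed from the weighed amounts at 65.54 t of glass at exact precision, as written in the problem or the answer.
LOI of each material in turn:
  Li2CO3: 18.58 × 0.5980 = 11.11 t
  H3BO3: 2.623 × 0.4360 = 1.144 t
  spodumene: 22.16 × 0.01490 = 0.3302 t
  lithium feldspar: 32.73 × 0.01010 = 0.3306 t
  ZnO: 2.363 × 0.002000 = 0.004726 t
Total LOI = 12.92 t
Glass = batch − LOI = 78.46 − 12.92 = 65.54 t

LOI loss = 12.92 t; glass = 65.54 t; yield = 83.53%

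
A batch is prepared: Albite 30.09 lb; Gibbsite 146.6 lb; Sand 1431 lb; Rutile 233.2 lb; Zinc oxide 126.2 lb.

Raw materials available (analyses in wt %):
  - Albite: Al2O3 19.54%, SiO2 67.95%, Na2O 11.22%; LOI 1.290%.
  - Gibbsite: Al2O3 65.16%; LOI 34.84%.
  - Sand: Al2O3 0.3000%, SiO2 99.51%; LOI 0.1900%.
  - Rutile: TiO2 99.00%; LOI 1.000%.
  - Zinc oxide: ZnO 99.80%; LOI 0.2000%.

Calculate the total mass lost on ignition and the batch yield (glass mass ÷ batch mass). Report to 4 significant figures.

The whole derivation holds full float precision at each step. The intermediate values are shown with 4-significant-figure rounding at each printed step. A single rounding yields every reported number. All derived quantities, including ignition loss, yield, the five compositions, totals, glass mass, are computed using the weight values for 1910 lb of glass at full precision, precisely as stated by the question or the answer.
Each material's LOI contribution:
  Albite: 30.09 × 0.01290 = 0.3882 lb
  Gibbsite: 146.6 × 0.3484 = 51.08 lb
  Sand: 1431 × 0.001900 = 2.719 lb
  Rutile: 233.2 × 0.01000 = 2.332 lb
  Zinc oxide: 126.2 × 0.002000 = 0.2524 lb
Total LOI = 56.77 lb
Glass = batch − LOI = 1967 − 56.77 = 1910 lb

LOI loss = 56.77 lb; glass = 1910 lb; yield = 97.11%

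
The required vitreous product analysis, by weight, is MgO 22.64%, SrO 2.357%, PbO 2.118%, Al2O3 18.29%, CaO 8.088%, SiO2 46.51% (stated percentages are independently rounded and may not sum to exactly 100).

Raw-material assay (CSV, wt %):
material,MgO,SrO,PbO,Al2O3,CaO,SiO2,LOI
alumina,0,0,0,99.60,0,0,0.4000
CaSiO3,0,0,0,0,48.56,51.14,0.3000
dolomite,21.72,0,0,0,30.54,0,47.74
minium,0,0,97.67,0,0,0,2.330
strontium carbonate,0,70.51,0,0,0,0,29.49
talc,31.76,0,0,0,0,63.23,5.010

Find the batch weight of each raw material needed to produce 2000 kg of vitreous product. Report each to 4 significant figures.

Batch per 2000 kg vitreous product:
  alumina: 367.3 kg
  CaSiO3: 215.0 kg
  dolomite: 187.8 kg
  minium: 43.37 kg
  strontium carbonate: 66.86 kg
  talc: 1297 kg
Total batch = 2177 kg; LOI loss = 177.5 kg; yield = 91.85%

The whole derivation keeps exact precision all the way through — intermediates appear, rounded to four significant digits, alongside each step — a single rounding completes every reported figure. Derived quantities, including the totals, yield, the six compositions, glass mass, LOI, are re-derived using the weight values at 2000 kg of glass in exact precision, as quoted within problem or answer.
Oxide-by-oxide targets in 2000 kg vitreous product:
  MgO: 22.64% × 2000 = 452.8 kg
  SrO: 2.357% × 2000 = 47.14 kg
  PbO: 2.118% × 2000 = 42.36 kg
  Al2O3: 18.29% × 2000 = 365.8 kg
  CaO: 8.088% × 2000 = 161.8 kg
  SiO2: 46.51% × 2000 = 930.2 kg
Checking each oxide sum given the weights on record, at the basis given (oxide sums agree with the targets net of answer rounding effects):
  MgO: 187.8·0.2172 + 1297·0.3176 = 452.7 kg (target 452.8 kg)
  SrO: 66.86·0.7051 = 47.14 kg (target 47.14 kg)
  PbO: 43.37·0.9767 = 42.36 kg (target 42.36 kg)
  Al2O3: 367.3·0.9960 = 365.8 kg (target 365.8 kg)
  CaO: 215.0·0.4856 + 187.8·0.3054 = 161.8 kg (target 161.8 kg)
  SiO2: 215.0·0.5114 + 1297·0.6323 = 930.0 kg (target 930.2 kg)
Glass-mass bookkeeping: the batch minus its LOI: 2000 kg (targets for the oxides total 2000 kg; stated basis 2000 kg — rounding explains the deltas).
Adding the batch up: Σ batch = 2177 kg; Σ batch·LOI gives LOI loss = 177.5 kg; yield, glass over the total, = 91.85%.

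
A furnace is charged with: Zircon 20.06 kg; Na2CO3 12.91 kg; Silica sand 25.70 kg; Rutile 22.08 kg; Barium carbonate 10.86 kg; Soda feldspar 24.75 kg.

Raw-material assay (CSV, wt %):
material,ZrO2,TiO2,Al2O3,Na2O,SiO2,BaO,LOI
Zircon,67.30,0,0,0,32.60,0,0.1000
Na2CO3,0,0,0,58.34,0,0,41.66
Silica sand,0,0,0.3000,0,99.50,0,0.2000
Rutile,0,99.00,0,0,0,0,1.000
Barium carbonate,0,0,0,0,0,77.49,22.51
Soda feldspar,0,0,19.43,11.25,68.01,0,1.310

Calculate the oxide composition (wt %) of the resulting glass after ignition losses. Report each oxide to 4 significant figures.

Intermediates are displayed rounded to four significant figures in the working; all arithmetic carries full precision all the way through; every reported value sees exactly one rounding — the derived quantities, which include net glass mass, the six compositions, the yield, the totals, LOI, are recomputed at full float precision, as quoted within problem or answer, from the batch weights for 107.9 kg of glass.
What the batch supplies per oxide:
  ZrO2: 20.06·0.6730 = 13.50 kg
  TiO2: 22.08·0.9900 = 21.86 kg
  Al2O3: 25.70·0.003000 + 24.75·0.1943 = 4.886 kg
  Na2O: 12.91·0.5834 + 24.75·0.1125 = 10.32 kg
  SiO2: 20.06·0.3260 + 25.70·0.9950 + 24.75·0.6801 = 48.94 kg
  BaO: 10.86·0.7749 = 8.415 kg
LOI: 20.06·0.001000 + 12.91·0.4166 + 25.70·0.002000 + 22.08·0.01000 + 10.86·0.2251 + 24.75·0.01310 = 8.439 kg
batch − LOI leaves glass = 116.4 − 8.439 = 107.9 kg (= the summed oxide contributions)
each oxide over glass, ×100, is wt %

Glass mass = 107.9 kg (batch 116.4 − LOI 8.439).
Composition: ZrO2 12.51%, TiO2 20.25%, Al2O3 4.527%, Na2O 9.559%, SiO2 45.35%, BaO 7.798%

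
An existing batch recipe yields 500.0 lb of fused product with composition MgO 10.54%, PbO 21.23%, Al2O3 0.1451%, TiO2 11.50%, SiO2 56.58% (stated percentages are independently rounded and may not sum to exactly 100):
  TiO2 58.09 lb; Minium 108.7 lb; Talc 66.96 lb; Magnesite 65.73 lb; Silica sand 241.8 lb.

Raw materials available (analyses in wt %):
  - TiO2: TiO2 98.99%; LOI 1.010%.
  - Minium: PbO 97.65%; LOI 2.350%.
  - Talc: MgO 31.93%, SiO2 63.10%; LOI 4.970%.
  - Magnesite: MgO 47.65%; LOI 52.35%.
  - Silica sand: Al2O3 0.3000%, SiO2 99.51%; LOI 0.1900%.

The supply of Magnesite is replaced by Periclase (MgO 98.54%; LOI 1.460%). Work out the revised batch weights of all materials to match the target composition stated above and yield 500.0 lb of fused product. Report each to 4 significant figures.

Revised batch per 500.0 lb fused product:
  TiO2: 58.09 lb
  Minium: 108.7 lb
  Talc: 66.96 lb
  Periclase: 31.78 lb
  Silica sand: 241.8 lb
Total batch = 507.3 lb; LOI loss = 7.392 lb

All arithmetic runs at full precision from first step to last — in-progress results appear, rounded to four significant figures, on the page. Each reported value takes a single rounding; the derived quantities are rebuilt from the weighed amounts at 500.0 lb of glass in exact precision (LOI, yield, glass mass, totals, five oxide percentages), as given in either problem or answer.
Oxide-by-oxide targets in 500.0 lb fused product:
  MgO: 10.54% × 500.0 = 52.70 lb
  PbO: 21.23% × 500.0 = 106.2 lb
  Al2O3: 0.1451% × 500.0 = 0.7255 lb
  TiO2: 11.50% × 500.0 = 57.50 lb
  SiO2: 56.58% × 500.0 = 282.9 lb
Oxide-by-oxide audit using the reported weights, versus the basis set out (oxide sums agree with the targets exact up to rounding of places):
  MgO: 66.96·0.3193 + 31.78·0.9854 = 52.70 lb (target 52.70 lb)
  PbO: 108.7·0.9765 = 106.1 lb (target 106.2 lb)
  Al2O3: 241.8·0.003000 = 0.7254 lb (target 0.7255 lb)
  TiO2: 58.09·0.9899 = 57.50 lb (target 57.50 lb)
  SiO2: 66.96·0.6310 + 241.8·0.9951 = 282.9 lb (target 282.9 lb)
Consistency of the glass mass: net batch after ignition = 499.9 lb (oxide target masses add up to 500.0 lb; the stated basis being 500.0 lb — any gap is answer rounding).
Adding the batch up: Σ batch = 507.3 lb; Σ batch·LOI gives LOI loss = 7.392 lb; yield, glass over the total, = 98.54%.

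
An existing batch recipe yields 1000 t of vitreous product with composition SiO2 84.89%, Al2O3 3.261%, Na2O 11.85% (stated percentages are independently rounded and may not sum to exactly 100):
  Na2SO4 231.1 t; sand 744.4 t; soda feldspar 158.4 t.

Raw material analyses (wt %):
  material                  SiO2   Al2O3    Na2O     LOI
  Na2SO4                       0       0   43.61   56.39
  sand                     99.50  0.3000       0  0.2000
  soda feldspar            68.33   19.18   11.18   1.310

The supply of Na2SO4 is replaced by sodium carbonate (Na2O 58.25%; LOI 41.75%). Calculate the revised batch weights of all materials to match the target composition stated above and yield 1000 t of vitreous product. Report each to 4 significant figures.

Revised batch per 1000 t vitreous product:
  sodium carbonate: 173.0 t
  sand: 744.4 t
  soda feldspar: 158.4 t
Total batch = 1076 t; LOI loss = 75.79 t

Rounding to four significant figures governs each in-between result as printed; full precision is held all the way through. A single rounding finalizes every reported figure. The derived quantities are recomputed using the weight values per 1000 t of glass in exact precision (net glass mass, the yield, the totals, three oxide percentages, LOI), as they appear in either problem or answer.
Per-oxide target masses for 1000 t vitreous product:
  SiO2: 84.89% × 1000 = 848.9 t
  Al2O3: 3.261% × 1000 = 32.61 t
  Na2O: 11.85% × 1000 = 118.5 t
Mass-balance tally per oxide per the reported batch figures, for the quoted basis mass (target by target, the sums agree given rounding of the digits):
  SiO2: 744.4·0.9950 + 158.4·0.6833 = 848.9 t (target 848.9 t)
  Al2O3: 744.4·0.003000 + 158.4·0.1918 = 32.61 t (target 32.61 t)
  Na2O: 173.0·0.5825 + 158.4·0.1118 = 118.5 t (target 118.5 t)
Consistency of the glass mass: Σ batch − LOI loss = 1000 t (the targets, summed, come to 1000 t; versus the stated basis of 1000 t — deltas are rounding alone).
Whole-batch sum: Σ batch = 1076 t; LOI loss = Σ batch·LOI = 75.79 t; glass ÷ batch gives a yield of 92.95%.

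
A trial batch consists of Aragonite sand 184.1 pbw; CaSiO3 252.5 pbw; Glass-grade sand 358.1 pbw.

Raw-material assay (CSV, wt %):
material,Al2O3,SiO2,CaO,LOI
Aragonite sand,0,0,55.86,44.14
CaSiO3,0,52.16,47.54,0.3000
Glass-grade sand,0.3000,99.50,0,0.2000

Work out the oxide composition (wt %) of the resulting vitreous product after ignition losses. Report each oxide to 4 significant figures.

Mid-chain values appear (rounded to four significant digits) across the worked steps. Each numeric step runs at exact precision in every operation; each reported value takes a single rounding. Derived quantities (ignition loss, yield, glass mass, the three compositions, the totals) are computed in full precision using the weight values for 712.0 pbw of glass, as quoted within the problem or answer text.
What the batch supplies per oxide:
  Al2O3: 358.1·0.003000 = 1.074 pbw
  SiO2: 252.5·0.5216 + 358.1·0.9950 = 488.0 pbw
  CaO: 184.1·0.5586 + 252.5·0.4754 = 222.9 pbw
LOI: 184.1·0.4414 + 252.5·0.003000 + 358.1·0.002000 = 82.74 pbw
Glass mass = batch − LOI = 794.7 − 82.74 = 712.0 pbw (= the summed oxide contributions)
each oxide over glass, ×100, is wt %

Glass mass = 712.0 pbw (batch 794.7 − LOI 82.74).
Composition: Al2O3 0.1509%, SiO2 68.54%, CaO 31.30%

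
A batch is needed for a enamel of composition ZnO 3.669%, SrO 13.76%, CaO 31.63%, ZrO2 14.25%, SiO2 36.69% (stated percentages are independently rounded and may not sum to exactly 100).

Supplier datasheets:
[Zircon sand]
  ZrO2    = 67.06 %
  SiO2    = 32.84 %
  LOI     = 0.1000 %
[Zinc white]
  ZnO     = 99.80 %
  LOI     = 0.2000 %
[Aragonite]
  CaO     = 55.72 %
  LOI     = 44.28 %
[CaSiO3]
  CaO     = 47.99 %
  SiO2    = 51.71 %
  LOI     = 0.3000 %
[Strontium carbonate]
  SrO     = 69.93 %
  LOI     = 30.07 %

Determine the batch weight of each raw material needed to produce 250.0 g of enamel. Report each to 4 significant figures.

Every computation runs at exact precision all the way through; intermediates are shown with 4-significant-figure rounding in the working. Every reported number takes exactly one rounding — the derived quantities are rebuilt in exact precision (the yield, totals, five oxide percentages, glass mass, ignition loss) using the weight values on 250.0 g of glass exactly as shown in either problem or answer.
Target oxide masses per 250.0 g enamel:
  ZnO: 3.669% × 250.0 = 9.172 g
  SrO: 13.76% × 250.0 = 34.40 g
  CaO: 31.63% × 250.0 = 79.08 g
  ZrO2: 14.25% × 250.0 = 35.62 g
  SiO2: 36.69% × 250.0 = 91.72 g
Checking each oxide sum from the weights as reported, versus the basis set out (every target is met by its sum net of answer rounding effects):
  ZnO: 9.191·0.9980 = 9.173 g (target 9.172 g)
  SrO: 49.19·0.6993 = 34.40 g (target 34.40 g)
  CaO: 18.20·0.5572 + 143.6·0.4799 = 79.05 g (target 79.08 g)
  ZrO2: 53.12·0.6706 = 35.62 g (target 35.62 g)
  SiO2: 53.12·0.3284 + 143.6·0.5171 = 91.70 g (target 91.72 g)
Glass-mass closure: total charge less LOI = 249.9 g (summing oxide targets gives 250.0 g; basis as stated: 250.0 g — deltas are rounding alone).
Adding the batch up: Σ batch = 273.3 g; loss to ignition Σ batch·LOI = 23.35 g; yield: glass divided by total = 91.46%.

Batch per 250.0 g enamel:
  Zircon sand: 53.12 g
  Zinc white: 9.191 g
  Aragonite: 18.20 g
  CaSiO3: 143.6 g
  Strontium carbonate: 49.19 g
Total batch = 273.3 g; LOI loss = 23.35 g; yield = 91.46%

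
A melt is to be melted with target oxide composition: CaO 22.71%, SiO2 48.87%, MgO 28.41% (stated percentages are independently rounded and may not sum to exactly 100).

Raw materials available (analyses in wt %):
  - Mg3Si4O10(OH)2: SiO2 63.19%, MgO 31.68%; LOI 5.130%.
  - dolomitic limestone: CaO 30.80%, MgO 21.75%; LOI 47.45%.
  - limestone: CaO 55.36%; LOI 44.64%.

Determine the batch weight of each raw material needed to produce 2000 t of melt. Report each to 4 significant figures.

All arithmetic keeps exact precision through the solve. Mid-chain values are printed (rounded to four significant figures) in the printout. Each reported value receives exactly one rounding; the derived quantities (net glass mass, the yield, the totals, ignition loss, three oxide percentages) are re-derived from the weighed amounts on 2000 t of glass at full float precision as given in the question or the answer.
Per-oxide target masses for 2000 t melt:
  CaO: 22.71% × 2000 = 454.2 t
  SiO2: 48.87% × 2000 = 977.4 t
  MgO: 28.41% × 2000 = 568.2 t
Checking each oxide sum per the reported batch figures, relative to the basis at hand (target by target, the sums agree net of answer rounding effects):
  CaO: 359.5·0.3080 + 620.5·0.5536 = 454.2 t (target 454.2 t)
  SiO2: 1547·0.6319 = 977.5 t (target 977.4 t)
  MgO: 1547·0.3168 + 359.5·0.2175 = 568.3 t (target 568.2 t)
Glass-mass bookkeeping: batch total minus LOI = 2000 t (targets for the oxides total 2000 t; with the basis standing at 2000 t — any gap is answer rounding).
Batch total: Σ batch = 2527 t; LOI removed, Σ of batch·LOI: 526.9 t; yield: glass divided by total = 79.15%.

Batch per 2000 t melt:
  Mg3Si4O10(OH)2: 1547 t
  dolomitic limestone: 359.5 t
  limestone: 620.5 t
Total batch = 2527 t; LOI loss = 526.9 t; yield = 79.15%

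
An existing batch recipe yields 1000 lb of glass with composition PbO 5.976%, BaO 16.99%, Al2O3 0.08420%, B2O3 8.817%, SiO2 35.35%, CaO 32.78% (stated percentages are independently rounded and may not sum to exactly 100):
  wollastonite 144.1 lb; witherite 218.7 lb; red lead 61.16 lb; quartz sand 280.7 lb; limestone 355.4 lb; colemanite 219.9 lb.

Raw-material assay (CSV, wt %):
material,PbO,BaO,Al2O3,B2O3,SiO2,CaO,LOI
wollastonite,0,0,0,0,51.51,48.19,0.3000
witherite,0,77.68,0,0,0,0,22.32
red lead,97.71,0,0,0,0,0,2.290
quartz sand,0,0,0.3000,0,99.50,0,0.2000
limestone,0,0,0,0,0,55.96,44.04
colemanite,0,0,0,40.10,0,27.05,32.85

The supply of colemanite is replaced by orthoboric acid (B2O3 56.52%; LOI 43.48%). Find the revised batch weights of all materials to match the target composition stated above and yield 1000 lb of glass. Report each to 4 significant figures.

Revised batch per 1000 lb glass:
  wollastonite: 144.1 lb
  witherite: 218.7 lb
  red lead: 61.16 lb
  quartz sand: 280.7 lb
  limestone: 461.7 lb
  orthoboric acid: 156.0 lb
Total batch = 1322 lb; LOI loss = 322.4 lb

Intermediates are printed rounded to four significant figures within the worked lines; the whole derivation keeps exact precision from first step to last; a single rounding completes each reported value. The derived quantities are re-derived from the weighed amounts per 1000 lb of glass in exact precision (glass mass, the totals, yield, LOI, six oxide percentages), as given in question or answer.
Oxide-by-oxide targets in 1000 lb glass:
  PbO: 5.976% × 1000 = 59.76 lb
  BaO: 16.99% × 1000 = 169.9 lb
  Al2O3: 0.08420% × 1000 = 0.8420 lb
  B2O3: 8.817% × 1000 = 88.17 lb
  SiO2: 35.35% × 1000 = 353.5 lb
  CaO: 32.78% × 1000 = 327.8 lb
Oxide-by-oxide audit on the weights just shown, on the stated basis (sum by sum, the targets are met once rounding is allowed for):
  PbO: 61.16·0.9771 = 59.76 lb (target 59.76 lb)
  BaO: 218.7·0.7768 = 169.9 lb (target 169.9 lb)
  Al2O3: 280.7·0.003000 = 0.8421 lb (target 0.8420 lb)
  B2O3: 156.0·0.5652 = 88.17 lb (target 88.17 lb)
  SiO2: 144.1·0.5151 + 280.7·0.9950 = 353.5 lb (target 353.5 lb)
  CaO: 144.1·0.4819 + 461.7·0.5596 = 327.8 lb (target 327.8 lb)
The glass-mass cross-check: total batch − LOI = 1000 lb (targets for the oxides total 1000 lb; against the stated basis, 1000 lb — differing by rounding only).
Total batch = Σ batch = 1322 lb; ignition loss, Σ(batch × LOI) = 322.4 lb; the yield ratio, glass ÷ batch: 75.62%.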